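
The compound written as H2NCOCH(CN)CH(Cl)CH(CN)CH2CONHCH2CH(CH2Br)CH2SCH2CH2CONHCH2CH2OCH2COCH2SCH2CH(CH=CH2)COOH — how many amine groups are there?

Working along the chain:
  H2NCO: –C(=O)NH2: carbonyl C bonded to C and to N → amide (the N is not a separate amine).
  CH(CN): pendant –C≡N: nitrile.
  CH(Cl): halogen on an sp³ carbon → alkyl halide.
  CH(CN): pendant –C≡N: nitrile.
  CH2CONHCH2: –C(=O)–N– linkage → amide (the N is not an amine).
  CH(CH2Br): pendant –CH2X: halogen on sp³ carbon → alkyl halide.
  CH2SCH2: C–S–C linkage → sulfide (thioether).
  CH2CONHCH2: –C(=O)–N– linkage → amide (the N is not an amine).
  CH2OCH2: C–O–C with sp³ carbons on both sides and no adjacent C=O → ether.
  CO: –C(=O)– with carbon on both sides → ketone.
  CH2SCH2: C–S–C linkage → sulfide (thioether).
  CH(CH=CH2): pendant –CH=CH2: C=C double bond → alkene.
  COOH: –COOH: carbonyl C bonded to –OH and C → carboxylic acid (the –OH is not a separate alcohol).
No segment is a amine: H2NCO is amide, not amine; CH(CN) is nitrile, not amine; CH(CN) is nitrile, not amine. → 0.

0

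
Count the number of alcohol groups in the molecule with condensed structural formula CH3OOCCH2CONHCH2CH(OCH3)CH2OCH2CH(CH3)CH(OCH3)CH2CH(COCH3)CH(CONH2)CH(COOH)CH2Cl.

0

CH3O–C(=O)–: carbonyl C bonded to C and to –OCH3 → ester (not ketone + ether).
–C(=O)–N– linkage → amide (the N is not an amine).
pendant –OCH3: C–O–C with sp³ C, no adjacent C=O → ether.
C–O–C with sp³ carbons on both sides and no adjacent C=O → ether.
pendant –OCH3: C–O–C with sp³ C, no adjacent C=O → ether.
pendant –COCH3: carbonyl C bonded to two carbons → ketone.
pendant –CONH2: carbonyl C bonded to C and N → amide.
pendant –COOH: carbonyl C bonded to C and –OH → carboxylic acid.
halogen on an sp³ carbon → alkyl halide.
No segment is a alcohol: CH(OCH3) is ether, not alcohol; CH2OCH2 is ether, not alcohol; CH(OCH3) is ether, not alcohol. → 0.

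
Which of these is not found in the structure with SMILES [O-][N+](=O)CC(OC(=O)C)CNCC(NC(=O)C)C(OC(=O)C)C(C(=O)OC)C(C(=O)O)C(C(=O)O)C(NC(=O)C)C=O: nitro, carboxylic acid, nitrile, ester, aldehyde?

carboxylic acid: present (CH(COOH) — pendant –COOH: carbonyl C bonded to C and –OH → carboxylic acid).
nitro: present (O2NCH2 — –NO2 on carbon → nitro group).
ester: present (CH(OCOCH3) — pendant –OC(=O)CH3: an acyloxy group → ester).
aldehyde: present (CHO — terminal –CHO: carbonyl C bonded to H and C → aldehyde).
nitrile: no segment matches this pattern.

nitrile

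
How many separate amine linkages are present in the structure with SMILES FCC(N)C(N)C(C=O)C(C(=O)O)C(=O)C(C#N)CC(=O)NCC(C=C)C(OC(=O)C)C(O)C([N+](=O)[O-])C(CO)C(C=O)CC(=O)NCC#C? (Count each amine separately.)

Taking each segment in turn:
  FCH2: halogen on an sp³ carbon → alkyl halide.
  CH(NH2): –NH2 on an sp³ carbon with no adjacent C=O → amine.
  CH(NH2): –NH2 on an sp³ carbon with no adjacent C=O → amine.
  CH(CHO): pendant –CHO: carbonyl C bonded to C and H → aldehyde.
  CH(COOH): pendant –COOH: carbonyl C bonded to C and –OH → carboxylic acid.
  CO: –C(=O)– with carbon on both sides → ketone.
  CH(CN): pendant –C≡N: nitrile.
  CH2CONHCH2: –C(=O)–N– linkage → amide (the N is not an amine).
  CH(CH=CH2): pendant –CH=CH2: C=C double bond → alkene.
  CH(OCOCH3): pendant –OC(=O)CH3: an acyloxy group → ester.
  CH(OH): –OH on an sp³ carbon → alcohol (secondary).
  CH(NO2): –NO2 on an sp³ carbon → nitro (the N=O is not a carbonyl).
  CH(CH2OH): pendant –CH2OH on an sp³ backbone C → alcohol.
  CH(CHO): pendant –CHO: carbonyl C bonded to C and H → aldehyde.
  CH2CONHCH2: –C(=O)–N– linkage → amide (the N is not an amine).
  C≡CH: C≡C triple bond → alkyne.
Amine appears at: CH(NH2), CH(NH2) → 2.

2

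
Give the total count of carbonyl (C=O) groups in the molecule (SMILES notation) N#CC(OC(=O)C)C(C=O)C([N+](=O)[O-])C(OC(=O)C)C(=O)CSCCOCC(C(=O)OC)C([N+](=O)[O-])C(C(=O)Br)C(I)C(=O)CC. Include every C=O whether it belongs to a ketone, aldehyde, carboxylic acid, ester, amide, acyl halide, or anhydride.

CH(OCOCH3): ester, 1 C=O (running total 1).
CH(CHO): aldehyde, 1 C=O (running total 2).
CH(OCOCH3): ester, 1 C=O (running total 3).
CO: ketone, 1 C=O (running total 4).
CH(COOCH3): ester, 1 C=O (running total 5).
CH(COBr): acyl halide, 1 C=O (running total 6).
CO: ketone, 1 C=O (running total 7).

7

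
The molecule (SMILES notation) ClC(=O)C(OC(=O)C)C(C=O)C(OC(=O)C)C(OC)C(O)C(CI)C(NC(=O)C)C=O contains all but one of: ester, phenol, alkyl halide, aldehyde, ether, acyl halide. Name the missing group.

aldehyde: present (CH(CHO) — pendant –CHO: carbonyl C bonded to C and H → aldehyde).
ester: present (CH(OCOCH3) — pendant –OC(=O)CH3: an acyloxy group → ester).
alkyl halide: present (CH(CH2I) — pendant –CH2X: halogen on sp³ carbon → alkyl halide).
ether: present (CH(OCH3) — pendant –OCH3: C–O–C with sp³ C, no adjacent C=O → ether).
acyl halide: present (ClCO — –C(=O)Cl: carbonyl C bonded to C and to a halogen → acyl halide (not alkyl halide)).
phenol: absent. In CH(OH), the –OH is on an sp³ carbon, not on an aromatic ring, so it is an alcohol.

phenol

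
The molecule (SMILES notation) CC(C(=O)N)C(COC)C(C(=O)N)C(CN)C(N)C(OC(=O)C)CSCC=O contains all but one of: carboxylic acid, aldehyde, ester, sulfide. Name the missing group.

carboxylic acid

sulfide: present (CH2SCH2 — C–S–C linkage → sulfide (thioether)).
aldehyde: present (CHO — terminal –CHO: carbonyl C bonded to H and C → aldehyde).
ester: present (CH(OCOCH3) — pendant –OC(=O)CH3: an acyloxy group → ester).
carboxylic acid: absent. In CH(OCOCH3), the acyl oxygen is bonded to carbon (–O–C), not to H, so this is an ester. In CH(CONH2), the carbonyl is bonded to nitrogen, not to –OH; that is an amide.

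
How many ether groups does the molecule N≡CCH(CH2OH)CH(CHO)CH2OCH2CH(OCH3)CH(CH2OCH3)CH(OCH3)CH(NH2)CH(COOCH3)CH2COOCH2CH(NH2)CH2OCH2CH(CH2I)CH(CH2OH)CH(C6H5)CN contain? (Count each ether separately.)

N≡C–: carbon triple-bonded to nitrogen → nitrile.
pendant –CH2OH on an sp³ backbone C → alcohol.
pendant –CHO: carbonyl C bonded to C and H → aldehyde.
C–O–C with sp³ carbons on both sides and no adjacent C=O → ether.
pendant –OCH3: C–O–C with sp³ C, no adjacent C=O → ether.
pendant –CH2OCH3: C–O–C linkage → ether.
pendant –OCH3: C–O–C with sp³ C, no adjacent C=O → ether.
–NH2 on an sp³ carbon with no adjacent C=O → amine.
pendant –COOCH3: carbonyl C bonded to C and –OCH3 → ester.
–C(=O)–O–C with C on the carbonyl side → ester.
–NH2 on an sp³ carbon with no adjacent C=O → amine.
C–O–C with sp³ carbons on both sides and no adjacent C=O → ether.
pendant –CH2X: halogen on sp³ carbon → alkyl halide.
pendant –CH2OH on an sp³ backbone C → alcohol.
pendant –C6H5: benzene ring → arene.
–C≡N: carbon triple-bonded to nitrogen → nitrile.
Ether appears at: CH2OCH2, CH(OCH3), CH(CH2OCH3), CH(OCH3), CH2OCH2 → 5.

5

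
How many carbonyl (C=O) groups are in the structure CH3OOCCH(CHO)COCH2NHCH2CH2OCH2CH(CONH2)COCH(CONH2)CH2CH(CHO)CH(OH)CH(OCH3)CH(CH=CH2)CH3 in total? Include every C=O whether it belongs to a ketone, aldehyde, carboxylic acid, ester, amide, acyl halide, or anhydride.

7

CH3OOC: ester, 1 C=O (running total 1).
CH(CHO): aldehyde, 1 C=O (running total 2).
CO: ketone, 1 C=O (running total 3).
CH(CONH2): amide, 1 C=O (running total 4).
CO: ketone, 1 C=O (running total 5).
CH(CONH2): amide, 1 C=O (running total 6).
CH(CHO): aldehyde, 1 C=O (running total 7).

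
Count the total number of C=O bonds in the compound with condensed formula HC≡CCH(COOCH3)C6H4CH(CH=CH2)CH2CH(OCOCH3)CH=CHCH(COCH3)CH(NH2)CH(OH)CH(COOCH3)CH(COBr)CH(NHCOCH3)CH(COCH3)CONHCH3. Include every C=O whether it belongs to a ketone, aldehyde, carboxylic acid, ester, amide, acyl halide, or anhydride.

8

CH(COOCH3): ester, 1 C=O (running total 1).
CH(OCOCH3): ester, 1 C=O (running total 2).
CH(COCH3): ketone, 1 C=O (running total 3).
CH(COOCH3): ester, 1 C=O (running total 4).
CH(COBr): acyl halide, 1 C=O (running total 5).
CH(NHCOCH3): amide, 1 C=O (running total 6).
CH(COCH3): ketone, 1 C=O (running total 7).
CONHCH3: amide, 1 C=O (running total 8).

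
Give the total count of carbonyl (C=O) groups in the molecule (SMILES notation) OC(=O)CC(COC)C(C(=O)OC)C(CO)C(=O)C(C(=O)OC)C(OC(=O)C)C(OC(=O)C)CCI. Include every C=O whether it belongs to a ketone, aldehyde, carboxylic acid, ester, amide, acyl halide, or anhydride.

6

HOOC: carboxylic acid, 1 C=O (running total 1).
CH(COOCH3): ester, 1 C=O (running total 2).
CO: ketone, 1 C=O (running total 3).
CH(COOCH3): ester, 1 C=O (running total 4).
CH(OCOCH3): ester, 1 C=O (running total 5).
CH(OCOCH3): ester, 1 C=O (running total 6).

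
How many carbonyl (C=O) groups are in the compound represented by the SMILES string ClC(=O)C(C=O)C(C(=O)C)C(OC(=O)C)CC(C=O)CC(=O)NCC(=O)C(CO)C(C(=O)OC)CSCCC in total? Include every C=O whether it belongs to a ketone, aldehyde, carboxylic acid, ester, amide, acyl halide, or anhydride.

8

ClCO: acyl halide, 1 C=O (running total 1).
CH(CHO): aldehyde, 1 C=O (running total 2).
CH(COCH3): ketone, 1 C=O (running total 3).
CH(OCOCH3): ester, 1 C=O (running total 4).
CH(CHO): aldehyde, 1 C=O (running total 5).
CH2CONHCH2: amide, 1 C=O (running total 6).
CO: ketone, 1 C=O (running total 7).
CH(COOCH3): ester, 1 C=O (running total 8).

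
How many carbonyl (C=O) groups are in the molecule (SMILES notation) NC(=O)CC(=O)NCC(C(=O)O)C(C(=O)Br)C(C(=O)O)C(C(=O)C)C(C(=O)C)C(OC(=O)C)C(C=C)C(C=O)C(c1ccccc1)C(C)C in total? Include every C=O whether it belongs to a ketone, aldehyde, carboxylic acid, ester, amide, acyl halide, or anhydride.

9

H2NCO: amide, 1 C=O (running total 1).
CH2CONHCH2: amide, 1 C=O (running total 2).
CH(COOH): carboxylic acid, 1 C=O (running total 3).
CH(COBr): acyl halide, 1 C=O (running total 4).
CH(COOH): carboxylic acid, 1 C=O (running total 5).
CH(COCH3): ketone, 1 C=O (running total 6).
CH(COCH3): ketone, 1 C=O (running total 7).
CH(OCOCH3): ester, 1 C=O (running total 8).
CH(CHO): aldehyde, 1 C=O (running total 9).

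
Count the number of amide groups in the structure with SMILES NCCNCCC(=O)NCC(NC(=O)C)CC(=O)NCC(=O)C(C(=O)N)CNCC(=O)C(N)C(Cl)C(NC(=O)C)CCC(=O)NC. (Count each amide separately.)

6

Working along the chain:
  H2NCH2: –NH2 on an sp³ carbon with no adjacent C=O → amine.
  CH2NHCH2: C–N–C with sp³ carbons and no adjacent C=O → amine (secondary).
  CH2CONHCH2: –C(=O)–N– linkage → amide (the N is not an amine).
  CH(NHCOCH3): pendant –NHC(=O)CH3: N bonded to a carbonyl → amide (not amine).
  CH2CONHCH2: –C(=O)–N– linkage → amide (the N is not an amine).
  CO: –C(=O)– with carbon on both sides → ketone.
  CH(CONH2): pendant –CONH2: carbonyl C bonded to C and N → amide.
  CH2NHCH2: C–N–C with sp³ carbons and no adjacent C=O → amine (secondary).
  CO: –C(=O)– with carbon on both sides → ketone.
  CH(NH2): –NH2 on an sp³ carbon with no adjacent C=O → amine.
  CH(Cl): halogen on an sp³ carbon → alkyl halide.
  CH(NHCOCH3): pendant –NHC(=O)CH3: N bonded to a carbonyl → amide (not amine).
  CONHCH3: –C(=O)NHCH3: carbonyl C bonded to C and to N → amide (the N is not an amine).
Amide appears at: CH2CONHCH2, CH(NHCOCH3), CH2CONHCH2, CH(CONH2), CH(NHCOCH3), CONHCH3 → 6.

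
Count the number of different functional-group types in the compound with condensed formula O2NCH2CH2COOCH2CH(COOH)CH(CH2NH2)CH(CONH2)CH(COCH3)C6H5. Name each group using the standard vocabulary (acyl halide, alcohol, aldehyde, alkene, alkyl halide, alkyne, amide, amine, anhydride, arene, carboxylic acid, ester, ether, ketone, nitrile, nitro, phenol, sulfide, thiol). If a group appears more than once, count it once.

–NO2 on carbon → nitro group.
–C(=O)–O–C with C on the carbonyl side → ester.
pendant –COOH: carbonyl C bonded to C and –OH → carboxylic acid.
pendant –CH2NH2: N on sp³ C, no adjacent C=O → amine.
pendant –CONH2: carbonyl C bonded to C and N → amide.
pendant –COCH3: carbonyl C bonded to two carbons → ketone.
–C6H5 phenyl ring → arene.
Distinct types present: amide, amine, arene, carboxylic acid, ester, ketone, nitro.

7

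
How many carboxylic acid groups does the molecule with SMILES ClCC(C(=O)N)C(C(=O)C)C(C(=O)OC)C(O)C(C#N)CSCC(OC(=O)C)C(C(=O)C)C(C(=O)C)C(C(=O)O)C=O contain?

1

Taking each segment in turn:
  ClCH2: halogen on an sp³ carbon → alkyl halide.
  CH(CONH2): pendant –CONH2: carbonyl C bonded to C and N → amide.
  CH(COCH3): pendant –COCH3: carbonyl C bonded to two carbons → ketone.
  CH(COOCH3): pendant –COOCH3: carbonyl C bonded to C and –OCH3 → ester.
  CH(OH): –OH on an sp³ carbon → alcohol (secondary).
  CH(CN): pendant –C≡N: nitrile.
  CH2SCH2: C–S–C linkage → sulfide (thioether).
  CH(OCOCH3): pendant –OC(=O)CH3: an acyloxy group → ester.
  CH(COCH3): pendant –COCH3: carbonyl C bonded to two carbons → ketone.
  CH(COCH3): pendant –COCH3: carbonyl C bonded to two carbons → ketone.
  CH(COOH): pendant –COOH: carbonyl C bonded to C and –OH → carboxylic acid.
  CHO: terminal –CHO: carbonyl C bonded to H and C → aldehyde.
Carboxylic acid appears at: CH(COOH) → 1.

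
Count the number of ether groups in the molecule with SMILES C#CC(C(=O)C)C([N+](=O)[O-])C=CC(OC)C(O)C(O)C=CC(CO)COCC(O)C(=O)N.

Taking each segment in turn:
  HC≡C: C≡C triple bond → alkyne.
  CH(COCH3): pendant –COCH3: carbonyl C bonded to two carbons → ketone.
  CH(NO2): –NO2 on an sp³ carbon → nitro (the N=O is not a carbonyl).
  CH=CH: C=C double bond → alkene.
  CH(OCH3): pendant –OCH3: C–O–C with sp³ C, no adjacent C=O → ether.
  CH(OH): –OH on an sp³ carbon → alcohol (secondary).
  CH(OH): –OH on an sp³ carbon → alcohol (secondary).
  CH=CH: C=C double bond → alkene.
  CH(CH2OH): pendant –CH2OH on an sp³ backbone C → alcohol.
  CH2OCH2: C–O–C with sp³ carbons on both sides and no adjacent C=O → ether.
  CH(OH): –OH on an sp³ carbon → alcohol (secondary).
  CONH2: –C(=O)NH2: carbonyl C bonded to C and to N → amide (the N is not a separate amine).
Ether appears at: CH(OCH3), CH2OCH2 → 2.

2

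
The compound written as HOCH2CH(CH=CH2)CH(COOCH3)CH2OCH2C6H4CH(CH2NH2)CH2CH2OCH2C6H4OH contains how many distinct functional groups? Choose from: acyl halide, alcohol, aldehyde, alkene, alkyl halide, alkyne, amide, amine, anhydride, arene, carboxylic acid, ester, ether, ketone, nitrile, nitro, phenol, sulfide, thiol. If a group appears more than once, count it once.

7

Reading the structure from left to right:
  HOCH2: HO– on an sp³ carbon → alcohol.
  CH(CH=CH2): pendant –CH=CH2: C=C double bond → alkene.
  CH(COOCH3): pendant –COOCH3: carbonyl C bonded to C and –OCH3 → ester.
  CH2OCH2: C–O–C with sp³ carbons on both sides and no adjacent C=O → ether.
  C6H4: para-disubstituted benzene ring → arene.
  CH(CH2NH2): pendant –CH2NH2: N on sp³ C, no adjacent C=O → amine.
  CH2OCH2: C–O–C with sp³ carbons on both sides and no adjacent C=O → ether.
  C6H4OH: –OH attached directly to an aromatic ring → phenol (not alcohol); the ring itself is an arene.
Distinct types present: alcohol, alkene, amine, arene, ester, ether, phenol.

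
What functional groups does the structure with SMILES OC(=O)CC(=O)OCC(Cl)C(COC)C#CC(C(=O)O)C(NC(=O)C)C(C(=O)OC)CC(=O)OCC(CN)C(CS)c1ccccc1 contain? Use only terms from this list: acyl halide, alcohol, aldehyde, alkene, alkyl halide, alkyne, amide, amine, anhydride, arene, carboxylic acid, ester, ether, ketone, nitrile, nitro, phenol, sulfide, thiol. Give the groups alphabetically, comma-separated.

alkyl halide, alkyne, amide, amine, arene, carboxylic acid, ester, ether, thiol

–COOH: carbonyl C bonded to –OH and C → carboxylic acid (the –OH is not a separate alcohol).
–C(=O)–O–C with C on the carbonyl side → ester.
halogen on an sp³ carbon → alkyl halide.
pendant –CH2OCH3: C–O–C linkage → ether.
C≡C triple bond → alkyne.
pendant –COOH: carbonyl C bonded to C and –OH → carboxylic acid.
pendant –NHC(=O)CH3: N bonded to a carbonyl → amide (not amine).
pendant –COOCH3: carbonyl C bonded to C and –OCH3 → ester.
–C(=O)–O–C with C on the carbonyl side → ester.
pendant –CH2NH2: N on sp³ C, no adjacent C=O → amine.
pendant –CH2SH → thiol.
–C6H5 phenyl ring → arene.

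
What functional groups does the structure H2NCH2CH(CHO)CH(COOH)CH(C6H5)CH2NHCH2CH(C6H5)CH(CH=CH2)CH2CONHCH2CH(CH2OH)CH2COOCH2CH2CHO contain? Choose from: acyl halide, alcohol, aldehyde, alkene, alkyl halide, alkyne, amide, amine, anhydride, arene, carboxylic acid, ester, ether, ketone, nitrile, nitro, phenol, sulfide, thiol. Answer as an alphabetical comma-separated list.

–NH2 on an sp³ carbon with no adjacent C=O → amine.
pendant –CHO: carbonyl C bonded to C and H → aldehyde.
pendant –COOH: carbonyl C bonded to C and –OH → carboxylic acid.
pendant –C6H5: benzene ring → arene.
C–N–C with sp³ carbons and no adjacent C=O → amine (secondary).
pendant –C6H5: benzene ring → arene.
pendant –CH=CH2: C=C double bond → alkene.
–C(=O)–N– linkage → amide (the N is not an amine).
pendant –CH2OH on an sp³ backbone C → alcohol.
–C(=O)–O–C with C on the carbonyl side → ester.
terminal –CHO: carbonyl C bonded to H and C → aldehyde.

alcohol, aldehyde, alkene, amide, amine, arene, carboxylic acid, ester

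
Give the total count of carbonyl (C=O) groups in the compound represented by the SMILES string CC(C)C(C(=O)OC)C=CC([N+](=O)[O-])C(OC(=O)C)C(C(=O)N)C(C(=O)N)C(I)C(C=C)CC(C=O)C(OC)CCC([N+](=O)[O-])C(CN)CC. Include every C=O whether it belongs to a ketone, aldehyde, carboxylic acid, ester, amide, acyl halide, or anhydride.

5

CH(COOCH3): ester, 1 C=O (running total 1).
CH(OCOCH3): ester, 1 C=O (running total 2).
CH(CONH2): amide, 1 C=O (running total 3).
CH(CONH2): amide, 1 C=O (running total 4).
CH(CHO): aldehyde, 1 C=O (running total 5).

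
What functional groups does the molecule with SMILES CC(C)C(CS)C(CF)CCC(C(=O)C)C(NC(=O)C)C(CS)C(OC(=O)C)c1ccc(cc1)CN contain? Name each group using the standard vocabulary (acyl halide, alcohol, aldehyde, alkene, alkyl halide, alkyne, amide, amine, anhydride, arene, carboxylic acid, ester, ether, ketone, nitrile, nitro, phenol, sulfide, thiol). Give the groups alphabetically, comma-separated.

alkyl halide, amide, amine, arene, ester, ketone, thiol

pendant –CH2SH → thiol.
pendant –CH2X: halogen on sp³ carbon → alkyl halide.
pendant –COCH3: carbonyl C bonded to two carbons → ketone.
pendant –NHC(=O)CH3: N bonded to a carbonyl → amide (not amine).
pendant –CH2SH → thiol.
pendant –OC(=O)CH3: an acyloxy group → ester.
para-disubstituted benzene ring → arene.
–NH2 on an sp³ carbon with no adjacent C=O → amine.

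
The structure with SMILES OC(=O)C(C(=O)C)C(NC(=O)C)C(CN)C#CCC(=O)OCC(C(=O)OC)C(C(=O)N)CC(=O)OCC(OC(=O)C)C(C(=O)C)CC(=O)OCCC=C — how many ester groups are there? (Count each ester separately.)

5

–COOH: carbonyl C bonded to –OH and C → carboxylic acid (the –OH is not a separate alcohol).
pendant –COCH3: carbonyl C bonded to two carbons → ketone.
pendant –NHC(=O)CH3: N bonded to a carbonyl → amide (not amine).
pendant –CH2NH2: N on sp³ C, no adjacent C=O → amine.
C≡C triple bond → alkyne.
–C(=O)–O–C with C on the carbonyl side → ester.
pendant –COOCH3: carbonyl C bonded to C and –OCH3 → ester.
pendant –CONH2: carbonyl C bonded to C and N → amide.
–C(=O)–O–C with C on the carbonyl side → ester.
pendant –OC(=O)CH3: an acyloxy group → ester.
pendant –COCH3: carbonyl C bonded to two carbons → ketone.
–C(=O)–O–C with C on the carbonyl side → ester.
C=C double bond → alkene.
Ester appears at: CH2COOCH2, CH(COOCH3), CH2COOCH2, CH(OCOCH3), CH2COOCH2 → 5.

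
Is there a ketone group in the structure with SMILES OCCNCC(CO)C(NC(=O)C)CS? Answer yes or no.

HO– on an sp³ carbon → alcohol.
C–N–C with sp³ carbons and no adjacent C=O → amine (secondary).
pendant –CH2OH on an sp³ backbone C → alcohol.
pendant –NHC(=O)CH3: N bonded to a carbonyl → amide (not amine).
–SH on an sp³ carbon → thiol.
In CH(NHCOCH3), the C=O is bonded to nitrogen, which defines an amide, not a ketone.
The groups actually present are: alcohol, amide, amine, thiol.

no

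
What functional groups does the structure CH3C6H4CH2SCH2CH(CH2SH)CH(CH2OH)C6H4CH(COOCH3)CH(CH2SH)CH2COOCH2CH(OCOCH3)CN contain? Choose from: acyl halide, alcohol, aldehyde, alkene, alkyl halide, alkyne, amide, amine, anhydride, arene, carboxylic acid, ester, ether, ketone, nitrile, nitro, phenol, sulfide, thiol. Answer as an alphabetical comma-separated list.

alcohol, arene, ester, nitrile, sulfide, thiol

Working along the chain:
  C6H4: para-disubstituted benzene ring → arene.
  CH2SCH2: C–S–C linkage → sulfide (thioether).
  CH(CH2SH): pendant –CH2SH → thiol.
  CH(CH2OH): pendant –CH2OH on an sp³ backbone C → alcohol.
  C6H4: para-disubstituted benzene ring → arene.
  CH(COOCH3): pendant –COOCH3: carbonyl C bonded to C and –OCH3 → ester.
  CH(CH2SH): pendant –CH2SH → thiol.
  CH2COOCH2: –C(=O)–O–C with C on the carbonyl side → ester.
  CH(OCOCH3): pendant –OC(=O)CH3: an acyloxy group → ester.
  CN: –C≡N: carbon triple-bonded to nitrogen → nitrile.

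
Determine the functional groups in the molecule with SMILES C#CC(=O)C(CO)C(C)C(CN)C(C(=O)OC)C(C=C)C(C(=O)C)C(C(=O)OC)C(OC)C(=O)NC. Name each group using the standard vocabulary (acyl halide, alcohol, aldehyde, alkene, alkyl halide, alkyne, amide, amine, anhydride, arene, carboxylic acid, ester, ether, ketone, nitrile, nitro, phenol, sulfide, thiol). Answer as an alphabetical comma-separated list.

alcohol, alkene, alkyne, amide, amine, ester, ether, ketone

Taking each segment in turn:
  HC≡C: C≡C triple bond → alkyne.
  CO: –C(=O)– with carbon on both sides → ketone.
  CH(CH2OH): pendant –CH2OH on an sp³ backbone C → alcohol.
  CH(CH2NH2): pendant –CH2NH2: N on sp³ C, no adjacent C=O → amine.
  CH(COOCH3): pendant –COOCH3: carbonyl C bonded to C and –OCH3 → ester.
  CH(CH=CH2): pendant –CH=CH2: C=C double bond → alkene.
  CH(COCH3): pendant –COCH3: carbonyl C bonded to two carbons → ketone.
  CH(COOCH3): pendant –COOCH3: carbonyl C bonded to C and –OCH3 → ester.
  CH(OCH3): pendant –OCH3: C–O–C with sp³ C, no adjacent C=O → ether.
  CONHCH3: –C(=O)NHCH3: carbonyl C bonded to C and to N → amide (the N is not an amine).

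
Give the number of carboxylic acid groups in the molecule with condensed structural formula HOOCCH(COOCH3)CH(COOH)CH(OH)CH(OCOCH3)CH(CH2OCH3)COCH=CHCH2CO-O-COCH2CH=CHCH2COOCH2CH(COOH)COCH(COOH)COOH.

–COOH: carbonyl C bonded to –OH and C → carboxylic acid (the –OH is not a separate alcohol).
pendant –COOCH3: carbonyl C bonded to C and –OCH3 → ester.
pendant –COOH: carbonyl C bonded to C and –OH → carboxylic acid.
–OH on an sp³ carbon → alcohol (secondary).
pendant –OC(=O)CH3: an acyloxy group → ester.
pendant –CH2OCH3: C–O–C linkage → ether.
–C(=O)– with carbon on both sides → ketone.
C=C double bond → alkene.
two acyl groups sharing one oxygen, –C(=O)–O–C(=O)– → anhydride.
C=C double bond → alkene.
–C(=O)–O–C with C on the carbonyl side → ester.
pendant –COOH: carbonyl C bonded to C and –OH → carboxylic acid.
–C(=O)– with carbon on both sides → ketone.
pendant –COOH: carbonyl C bonded to C and –OH → carboxylic acid.
–COOH: carbonyl C bonded to –OH and C → carboxylic acid (the –OH is not a separate alcohol).
Carboxylic acid appears at: HOOC, CH(COOH), CH(COOH), CH(COOH), COOH → 5.

5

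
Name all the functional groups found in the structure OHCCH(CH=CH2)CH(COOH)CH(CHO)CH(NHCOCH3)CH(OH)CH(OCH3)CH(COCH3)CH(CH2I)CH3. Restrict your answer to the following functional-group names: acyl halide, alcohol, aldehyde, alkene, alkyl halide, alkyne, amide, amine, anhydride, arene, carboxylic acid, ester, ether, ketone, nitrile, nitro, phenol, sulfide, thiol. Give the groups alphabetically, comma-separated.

alcohol, aldehyde, alkene, alkyl halide, amide, carboxylic acid, ether, ketone

terminal –CHO: carbonyl C bonded to H and C → aldehyde.
pendant –CH=CH2: C=C double bond → alkene.
pendant –COOH: carbonyl C bonded to C and –OH → carboxylic acid.
pendant –CHO: carbonyl C bonded to C and H → aldehyde.
pendant –NHC(=O)CH3: N bonded to a carbonyl → amide (not amine).
–OH on an sp³ carbon → alcohol (secondary).
pendant –OCH3: C–O–C with sp³ C, no adjacent C=O → ether.
pendant –COCH3: carbonyl C bonded to two carbons → ketone.
pendant –CH2X: halogen on sp³ carbon → alkyl halide.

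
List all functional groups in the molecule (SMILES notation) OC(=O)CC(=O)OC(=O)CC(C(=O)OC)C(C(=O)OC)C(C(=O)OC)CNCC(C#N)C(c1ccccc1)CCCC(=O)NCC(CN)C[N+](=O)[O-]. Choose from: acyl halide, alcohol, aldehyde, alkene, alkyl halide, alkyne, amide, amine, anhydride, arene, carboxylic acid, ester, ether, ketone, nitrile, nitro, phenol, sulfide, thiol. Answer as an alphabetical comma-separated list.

amide, amine, anhydride, arene, carboxylic acid, ester, nitrile, nitro

–COOH: carbonyl C bonded to –OH and C → carboxylic acid (the –OH is not a separate alcohol).
two acyl groups sharing one oxygen, –C(=O)–O–C(=O)– → anhydride.
pendant –COOCH3: carbonyl C bonded to C and –OCH3 → ester.
pendant –COOCH3: carbonyl C bonded to C and –OCH3 → ester.
pendant –COOCH3: carbonyl C bonded to C and –OCH3 → ester.
C–N–C with sp³ carbons and no adjacent C=O → amine (secondary).
pendant –C≡N: nitrile.
pendant –C6H5: benzene ring → arene.
–C(=O)–N– linkage → amide (the N is not an amine).
pendant –CH2NH2: N on sp³ C, no adjacent C=O → amine.
–NO2 on carbon → nitro group.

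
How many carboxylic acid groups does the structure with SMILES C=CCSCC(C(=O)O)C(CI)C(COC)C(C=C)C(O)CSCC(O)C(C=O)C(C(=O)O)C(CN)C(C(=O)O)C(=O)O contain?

4

Taking each segment in turn:
  CH2=CH: C=C double bond → alkene.
  CH2SCH2: C–S–C linkage → sulfide (thioether).
  CH(COOH): pendant –COOH: carbonyl C bonded to C and –OH → carboxylic acid.
  CH(CH2I): pendant –CH2X: halogen on sp³ carbon → alkyl halide.
  CH(CH2OCH3): pendant –CH2OCH3: C–O–C linkage → ether.
  CH(CH=CH2): pendant –CH=CH2: C=C double bond → alkene.
  CH(OH): –OH on an sp³ carbon → alcohol (secondary).
  CH2SCH2: C–S–C linkage → sulfide (thioether).
  CH(OH): –OH on an sp³ carbon → alcohol (secondary).
  CH(CHO): pendant –CHO: carbonyl C bonded to C and H → aldehyde.
  CH(COOH): pendant –COOH: carbonyl C bonded to C and –OH → carboxylic acid.
  CH(CH2NH2): pendant –CH2NH2: N on sp³ C, no adjacent C=O → amine.
  CH(COOH): pendant –COOH: carbonyl C bonded to C and –OH → carboxylic acid.
  COOH: –COOH: carbonyl C bonded to –OH and C → carboxylic acid (the –OH is not a separate alcohol).
Carboxylic acid appears at: CH(COOH), CH(COOH), CH(COOH), COOH → 4.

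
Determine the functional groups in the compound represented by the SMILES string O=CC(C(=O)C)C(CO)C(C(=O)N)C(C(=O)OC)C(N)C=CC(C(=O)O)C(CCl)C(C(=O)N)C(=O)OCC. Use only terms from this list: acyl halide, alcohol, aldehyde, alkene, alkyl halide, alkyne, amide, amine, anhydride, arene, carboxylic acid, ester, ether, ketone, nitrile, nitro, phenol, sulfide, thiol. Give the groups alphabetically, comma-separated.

Reading the structure from left to right:
  OHC: terminal –CHO: carbonyl C bonded to H and C → aldehyde.
  CH(COCH3): pendant –COCH3: carbonyl C bonded to two carbons → ketone.
  CH(CH2OH): pendant –CH2OH on an sp³ backbone C → alcohol.
  CH(CONH2): pendant –CONH2: carbonyl C bonded to C and N → amide.
  CH(COOCH3): pendant –COOCH3: carbonyl C bonded to C and –OCH3 → ester.
  CH(NH2): –NH2 on an sp³ carbon with no adjacent C=O → amine.
  CH=CH: C=C double bond → alkene.
  CH(COOH): pendant –COOH: carbonyl C bonded to C and –OH → carboxylic acid.
  CH(CH2Cl): pendant –CH2X: halogen on sp³ carbon → alkyl halide.
  CH(CONH2): pendant –CONH2: carbonyl C bonded to C and N → amide.
  COOCH2CH3: –C(=O)OCH2CH3: carbonyl C bonded to C and to –OEt → ester.

alcohol, aldehyde, alkene, alkyl halide, amide, amine, carboxylic acid, ester, ketone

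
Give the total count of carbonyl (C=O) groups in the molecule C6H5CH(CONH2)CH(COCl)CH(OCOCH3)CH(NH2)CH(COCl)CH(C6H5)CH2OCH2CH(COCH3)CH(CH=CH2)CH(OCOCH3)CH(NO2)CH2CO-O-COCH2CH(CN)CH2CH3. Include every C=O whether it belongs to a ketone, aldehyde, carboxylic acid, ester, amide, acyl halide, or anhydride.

8

CH(CONH2): amide, 1 C=O (running total 1).
CH(COCl): acyl halide, 1 C=O (running total 2).
CH(OCOCH3): ester, 1 C=O (running total 3).
CH(COCl): acyl halide, 1 C=O (running total 4).
CH(COCH3): ketone, 1 C=O (running total 5).
CH(OCOCH3): ester, 1 C=O (running total 6).
CH2CO-O-COCH2: anhydride, 2 C=O (running total 8).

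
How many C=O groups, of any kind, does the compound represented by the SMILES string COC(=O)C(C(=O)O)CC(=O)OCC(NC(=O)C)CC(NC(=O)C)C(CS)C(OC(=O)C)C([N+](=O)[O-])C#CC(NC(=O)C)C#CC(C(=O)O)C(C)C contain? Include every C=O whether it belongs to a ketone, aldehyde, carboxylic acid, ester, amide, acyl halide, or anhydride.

8

CH3OOC: ester, 1 C=O (running total 1).
CH(COOH): carboxylic acid, 1 C=O (running total 2).
CH2COOCH2: ester, 1 C=O (running total 3).
CH(NHCOCH3): amide, 1 C=O (running total 4).
CH(NHCOCH3): amide, 1 C=O (running total 5).
CH(OCOCH3): ester, 1 C=O (running total 6).
CH(NHCOCH3): amide, 1 C=O (running total 7).
CH(COOH): carboxylic acid, 1 C=O (running total 8).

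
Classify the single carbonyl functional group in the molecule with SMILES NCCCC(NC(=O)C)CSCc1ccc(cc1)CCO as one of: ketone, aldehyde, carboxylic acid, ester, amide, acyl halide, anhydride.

The carbonyl is in the CH(NHCOCH3) segment: pendant –NHC(=O)CH3: N bonded to a carbonyl → amide (not amine).

amide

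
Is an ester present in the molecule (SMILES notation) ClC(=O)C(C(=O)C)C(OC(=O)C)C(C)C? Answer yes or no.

yes

Working along the chain:
  ClCO: –C(=O)Cl: carbonyl C bonded to C and to a halogen → acyl halide (not alkyl halide).
  CH(COCH3): pendant –COCH3: carbonyl C bonded to two carbons → ketone.
  CH(OCOCH3): pendant –OC(=O)CH3: an acyloxy group → ester.
The CH(OCOCH3) segment supplies the ester: pendant –OC(=O)CH3: an acyloxy group → ester.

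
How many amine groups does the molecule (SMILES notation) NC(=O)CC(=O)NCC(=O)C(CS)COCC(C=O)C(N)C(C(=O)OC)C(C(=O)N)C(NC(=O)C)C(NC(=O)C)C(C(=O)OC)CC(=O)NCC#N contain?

1

Reading the structure from left to right:
  H2NCO: –C(=O)NH2: carbonyl C bonded to C and to N → amide (the N is not a separate amine).
  CH2CONHCH2: –C(=O)–N– linkage → amide (the N is not an amine).
  CO: –C(=O)– with carbon on both sides → ketone.
  CH(CH2SH): pendant –CH2SH → thiol.
  CH2OCH2: C–O–C with sp³ carbons on both sides and no adjacent C=O → ether.
  CH(CHO): pendant –CHO: carbonyl C bonded to C and H → aldehyde.
  CH(NH2): –NH2 on an sp³ carbon with no adjacent C=O → amine.
  CH(COOCH3): pendant –COOCH3: carbonyl C bonded to C and –OCH3 → ester.
  CH(CONH2): pendant –CONH2: carbonyl C bonded to C and N → amide.
  CH(NHCOCH3): pendant –NHC(=O)CH3: N bonded to a carbonyl → amide (not amine).
  CH(NHCOCH3): pendant –NHC(=O)CH3: N bonded to a carbonyl → amide (not amine).
  CH(COOCH3): pendant –COOCH3: carbonyl C bonded to C and –OCH3 → ester.
  CH2CONHCH2: –C(=O)–N– linkage → amide (the N is not an amine).
  CN: –C≡N: carbon triple-bonded to nitrogen → nitrile.
Amine appears at: CH(NH2) → 1.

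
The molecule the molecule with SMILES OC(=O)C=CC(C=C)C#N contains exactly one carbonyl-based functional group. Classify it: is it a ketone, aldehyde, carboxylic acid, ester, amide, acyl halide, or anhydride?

The carbonyl is in the HOOC segment: –COOH: carbonyl C bonded to –OH and C → carboxylic acid (the –OH is not a separate alcohol).

carboxylic acid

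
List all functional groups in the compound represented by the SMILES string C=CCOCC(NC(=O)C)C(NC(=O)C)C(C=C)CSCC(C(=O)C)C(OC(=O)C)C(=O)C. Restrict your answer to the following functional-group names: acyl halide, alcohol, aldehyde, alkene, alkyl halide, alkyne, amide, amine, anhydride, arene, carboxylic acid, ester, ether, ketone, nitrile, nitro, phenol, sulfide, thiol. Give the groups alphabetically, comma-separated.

alkene, amide, ester, ether, ketone, sulfide

Working along the chain:
  CH2=CH: C=C double bond → alkene.
  CH2OCH2: C–O–C with sp³ carbons on both sides and no adjacent C=O → ether.
  CH(NHCOCH3): pendant –NHC(=O)CH3: N bonded to a carbonyl → amide (not amine).
  CH(NHCOCH3): pendant –NHC(=O)CH3: N bonded to a carbonyl → amide (not amine).
  CH(CH=CH2): pendant –CH=CH2: C=C double bond → alkene.
  CH2SCH2: C–S–C linkage → sulfide (thioether).
  CH(COCH3): pendant –COCH3: carbonyl C bonded to two carbons → ketone.
  CH(OCOCH3): pendant –OC(=O)CH3: an acyloxy group → ester.
  CO: –C(=O)– with carbon on both sides → ketone.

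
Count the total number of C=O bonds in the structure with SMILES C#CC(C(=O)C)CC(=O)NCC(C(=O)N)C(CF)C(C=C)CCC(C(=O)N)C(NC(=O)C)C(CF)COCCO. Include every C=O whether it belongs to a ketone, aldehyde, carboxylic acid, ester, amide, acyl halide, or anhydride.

CH(COCH3): ketone, 1 C=O (running total 1).
CH2CONHCH2: amide, 1 C=O (running total 2).
CH(CONH2): amide, 1 C=O (running total 3).
CH(CONH2): amide, 1 C=O (running total 4).
CH(NHCOCH3): amide, 1 C=O (running total 5).

5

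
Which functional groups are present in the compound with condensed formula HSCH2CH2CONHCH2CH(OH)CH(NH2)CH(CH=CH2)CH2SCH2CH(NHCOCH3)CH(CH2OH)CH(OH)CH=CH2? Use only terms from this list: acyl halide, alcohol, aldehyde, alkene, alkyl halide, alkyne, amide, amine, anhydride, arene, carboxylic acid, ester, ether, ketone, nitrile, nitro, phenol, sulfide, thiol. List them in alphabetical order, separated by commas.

Working along the chain:
  HSCH2: –SH on an sp³ carbon → thiol.
  CH2CONHCH2: –C(=O)–N– linkage → amide (the N is not an amine).
  CH(OH): –OH on an sp³ carbon → alcohol (secondary).
  CH(NH2): –NH2 on an sp³ carbon with no adjacent C=O → amine.
  CH(CH=CH2): pendant –CH=CH2: C=C double bond → alkene.
  CH2SCH2: C–S–C linkage → sulfide (thioether).
  CH(NHCOCH3): pendant –NHC(=O)CH3: N bonded to a carbonyl → amide (not amine).
  CH(CH2OH): pendant –CH2OH on an sp³ backbone C → alcohol.
  CH(OH): –OH on an sp³ carbon → alcohol (secondary).
  CH=CH2: C=C double bond → alkene.

alcohol, alkene, amide, amine, sulfide, thiol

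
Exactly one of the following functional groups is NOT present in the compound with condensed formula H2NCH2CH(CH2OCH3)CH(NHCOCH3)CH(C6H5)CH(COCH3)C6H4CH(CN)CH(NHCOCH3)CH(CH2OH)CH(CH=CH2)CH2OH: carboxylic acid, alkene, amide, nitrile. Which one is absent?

carboxylic acid

nitrile: present (CH(CN) — pendant –C≡N: nitrile).
alkene: present (CH(CH=CH2) — pendant –CH=CH2: C=C double bond → alkene).
amide: present (CH(NHCOCH3) — pendant –NHC(=O)CH3: N bonded to a carbonyl → amide (not amine)).
carboxylic acid: absent. In CH(NHCOCH3), the carbonyl is bonded to nitrogen, not to –OH; that is an amide.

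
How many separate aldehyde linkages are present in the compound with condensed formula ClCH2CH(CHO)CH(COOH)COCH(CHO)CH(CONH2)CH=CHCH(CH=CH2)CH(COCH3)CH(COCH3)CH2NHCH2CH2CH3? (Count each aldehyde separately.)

halogen on an sp³ carbon → alkyl halide.
pendant –CHO: carbonyl C bonded to C and H → aldehyde.
pendant –COOH: carbonyl C bonded to C and –OH → carboxylic acid.
–C(=O)– with carbon on both sides → ketone.
pendant –CHO: carbonyl C bonded to C and H → aldehyde.
pendant –CONH2: carbonyl C bonded to C and N → amide.
C=C double bond → alkene.
pendant –CH=CH2: C=C double bond → alkene.
pendant –COCH3: carbonyl C bonded to two carbons → ketone.
pendant –COCH3: carbonyl C bonded to two carbons → ketone.
C–N–C with sp³ carbons and no adjacent C=O → amine (secondary).
Aldehyde appears at: CH(CHO), CH(CHO) → 2.

2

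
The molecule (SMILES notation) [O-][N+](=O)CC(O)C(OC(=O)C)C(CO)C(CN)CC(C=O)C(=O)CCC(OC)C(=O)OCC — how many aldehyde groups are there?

Reading the structure from left to right:
  O2NCH2: –NO2 on carbon → nitro group.
  CH(OH): –OH on an sp³ carbon → alcohol (secondary).
  CH(OCOCH3): pendant –OC(=O)CH3: an acyloxy group → ester.
  CH(CH2OH): pendant –CH2OH on an sp³ backbone C → alcohol.
  CH(CH2NH2): pendant –CH2NH2: N on sp³ C, no adjacent C=O → amine.
  CH(CHO): pendant –CHO: carbonyl C bonded to C and H → aldehyde.
  CO: –C(=O)– with carbon on both sides → ketone.
  CH(OCH3): pendant –OCH3: C–O–C with sp³ C, no adjacent C=O → ether.
  COOCH2CH3: –C(=O)OCH2CH3: carbonyl C bonded to C and to –OEt → ester.
Aldehyde appears at: CH(CHO) → 1.

1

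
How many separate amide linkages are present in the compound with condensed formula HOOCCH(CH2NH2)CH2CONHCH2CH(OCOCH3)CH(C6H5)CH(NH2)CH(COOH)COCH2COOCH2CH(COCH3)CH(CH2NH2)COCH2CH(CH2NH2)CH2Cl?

1

Working along the chain:
  HOOC: –COOH: carbonyl C bonded to –OH and C → carboxylic acid (the –OH is not a separate alcohol).
  CH(CH2NH2): pendant –CH2NH2: N on sp³ C, no adjacent C=O → amine.
  CH2CONHCH2: –C(=O)–N– linkage → amide (the N is not an amine).
  CH(OCOCH3): pendant –OC(=O)CH3: an acyloxy group → ester.
  CH(C6H5): pendant –C6H5: benzene ring → arene.
  CH(NH2): –NH2 on an sp³ carbon with no adjacent C=O → amine.
  CH(COOH): pendant –COOH: carbonyl C bonded to C and –OH → carboxylic acid.
  CO: –C(=O)– with carbon on both sides → ketone.
  CH2COOCH2: –C(=O)–O–C with C on the carbonyl side → ester.
  CH(COCH3): pendant –COCH3: carbonyl C bonded to two carbons → ketone.
  CH(CH2NH2): pendant –CH2NH2: N on sp³ C, no adjacent C=O → amine.
  CO: –C(=O)– with carbon on both sides → ketone.
  CH(CH2NH2): pendant –CH2NH2: N on sp³ C, no adjacent C=O → amine.
  CH2Cl: halogen on an sp³ carbon → alkyl halide.
Amide appears at: CH2CONHCH2 → 1.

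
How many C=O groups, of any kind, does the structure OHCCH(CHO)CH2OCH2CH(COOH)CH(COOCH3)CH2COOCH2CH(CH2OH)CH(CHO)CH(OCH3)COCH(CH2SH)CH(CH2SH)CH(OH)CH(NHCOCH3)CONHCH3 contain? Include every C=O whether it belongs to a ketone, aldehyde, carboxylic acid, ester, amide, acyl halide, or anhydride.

9

OHC: aldehyde, 1 C=O (running total 1).
CH(CHO): aldehyde, 1 C=O (running total 2).
CH(COOH): carboxylic acid, 1 C=O (running total 3).
CH(COOCH3): ester, 1 C=O (running total 4).
CH2COOCH2: ester, 1 C=O (running total 5).
CH(CHO): aldehyde, 1 C=O (running total 6).
CO: ketone, 1 C=O (running total 7).
CH(NHCOCH3): amide, 1 C=O (running total 8).
CONHCH3: amide, 1 C=O (running total 9).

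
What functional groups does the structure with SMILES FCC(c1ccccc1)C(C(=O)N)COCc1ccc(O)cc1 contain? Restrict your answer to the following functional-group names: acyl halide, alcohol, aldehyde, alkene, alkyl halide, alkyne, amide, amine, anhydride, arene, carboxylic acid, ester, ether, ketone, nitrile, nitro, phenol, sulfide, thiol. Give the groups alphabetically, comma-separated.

Reading the structure from left to right:
  FCH2: halogen on an sp³ carbon → alkyl halide.
  CH(C6H5): pendant –C6H5: benzene ring → arene.
  CH(CONH2): pendant –CONH2: carbonyl C bonded to C and N → amide.
  CH2OCH2: C–O–C with sp³ carbons on both sides and no adjacent C=O → ether.
  C6H4OH: –OH attached directly to an aromatic ring → phenol (not alcohol); the ring itself is an arene.

alkyl halide, amide, arene, ether, phenol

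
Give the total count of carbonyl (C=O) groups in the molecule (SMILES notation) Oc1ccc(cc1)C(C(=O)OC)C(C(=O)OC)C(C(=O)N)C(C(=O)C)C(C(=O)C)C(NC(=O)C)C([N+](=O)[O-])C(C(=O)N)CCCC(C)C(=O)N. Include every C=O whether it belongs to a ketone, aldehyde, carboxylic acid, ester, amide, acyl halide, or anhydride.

8

CH(COOCH3): ester, 1 C=O (running total 1).
CH(COOCH3): ester, 1 C=O (running total 2).
CH(CONH2): amide, 1 C=O (running total 3).
CH(COCH3): ketone, 1 C=O (running total 4).
CH(COCH3): ketone, 1 C=O (running total 5).
CH(NHCOCH3): amide, 1 C=O (running total 6).
CH(CONH2): amide, 1 C=O (running total 7).
CONH2: amide, 1 C=O (running total 8).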